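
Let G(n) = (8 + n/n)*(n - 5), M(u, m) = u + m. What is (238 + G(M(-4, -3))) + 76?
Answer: 206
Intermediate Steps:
M(u, m) = m + u
G(n) = -45 + 9*n (G(n) = (8 + 1)*(-5 + n) = 9*(-5 + n) = -45 + 9*n)
(238 + G(M(-4, -3))) + 76 = (238 + (-45 + 9*(-3 - 4))) + 76 = (238 + (-45 + 9*(-7))) + 76 = (238 + (-45 - 63)) + 76 = (238 - 108) + 76 = 130 + 76 = 206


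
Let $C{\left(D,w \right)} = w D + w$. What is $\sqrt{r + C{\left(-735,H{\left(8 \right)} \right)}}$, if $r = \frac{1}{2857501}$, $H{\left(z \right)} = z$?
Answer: $\frac{i \sqrt{47946711855628371}}{2857501} \approx 76.629 i$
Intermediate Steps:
$C{\left(D,w \right)} = w + D w$ ($C{\left(D,w \right)} = D w + w = w + D w$)
$r = \frac{1}{2857501} \approx 3.4996 \cdot 10^{-7}$
$\sqrt{r + C{\left(-735,H{\left(8 \right)} \right)}} = \sqrt{\frac{1}{2857501} + 8 \left(1 - 735\right)} = \sqrt{\frac{1}{2857501} + 8 \left(-734\right)} = \sqrt{\frac{1}{2857501} - 5872} = \sqrt{- \frac{16779245871}{2857501}} = \frac{i \sqrt{47946711855628371}}{2857501}$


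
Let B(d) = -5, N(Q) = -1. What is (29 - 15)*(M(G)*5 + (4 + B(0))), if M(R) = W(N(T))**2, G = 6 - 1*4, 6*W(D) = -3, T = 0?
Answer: 7/2 ≈ 3.5000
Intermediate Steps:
W(D) = -1/2 (W(D) = (1/6)*(-3) = -1/2)
G = 2 (G = 6 - 4 = 2)
M(R) = 1/4 (M(R) = (-1/2)**2 = 1/4)
(29 - 15)*(M(G)*5 + (4 + B(0))) = (29 - 15)*((1/4)*5 + (4 - 5)) = 14*(5/4 - 1) = 14*(1/4) = 7/2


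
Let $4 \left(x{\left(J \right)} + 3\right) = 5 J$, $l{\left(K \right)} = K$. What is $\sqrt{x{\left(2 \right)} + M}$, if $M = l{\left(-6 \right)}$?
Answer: $\frac{i \sqrt{26}}{2} \approx 2.5495 i$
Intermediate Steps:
$M = -6$
$x{\left(J \right)} = -3 + \frac{5 J}{4}$
$\sqrt{x{\left(2 \right)} + M} = \sqrt{\left(-3 + \frac{5}{4} \cdot 2\right) - 6} = \sqrt{\left(-3 + \frac{5}{2}\right) - 6} = \sqrt{- \frac{1}{2} - 6} = \sqrt{- \frac{13}{2}} = \frac{i \sqrt{26}}{2}$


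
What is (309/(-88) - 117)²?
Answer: 112466025/7744 ≈ 14523.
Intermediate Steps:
(309/(-88) - 117)² = (309*(-1/88) - 117)² = (-309/88 - 117)² = (-10605/88)² = 112466025/7744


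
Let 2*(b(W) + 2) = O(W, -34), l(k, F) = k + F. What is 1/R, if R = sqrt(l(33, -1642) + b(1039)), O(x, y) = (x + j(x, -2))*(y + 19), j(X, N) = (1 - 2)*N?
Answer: -I*sqrt(4186)/6279 ≈ -0.010304*I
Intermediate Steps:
j(X, N) = -N
O(x, y) = (2 + x)*(19 + y) (O(x, y) = (x - 1*(-2))*(y + 19) = (x + 2)*(19 + y) = (2 + x)*(19 + y))
l(k, F) = F + k
b(W) = -17 - 15*W/2 (b(W) = -2 + (38 + 2*(-34) + 19*W + W*(-34))/2 = -2 + (38 - 68 + 19*W - 34*W)/2 = -2 + (-30 - 15*W)/2 = -2 + (-15 - 15*W/2) = -17 - 15*W/2)
R = 3*I*sqrt(4186)/2 (R = sqrt((-1642 + 33) + (-17 - 15/2*1039)) = sqrt(-1609 + (-17 - 15585/2)) = sqrt(-1609 - 15619/2) = sqrt(-18837/2) = 3*I*sqrt(4186)/2 ≈ 97.049*I)
1/R = 1/(3*I*sqrt(4186)/2) = -I*sqrt(4186)/6279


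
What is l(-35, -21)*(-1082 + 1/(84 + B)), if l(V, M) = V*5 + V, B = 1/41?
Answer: 156552858/689 ≈ 2.2722e+5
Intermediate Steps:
B = 1/41 ≈ 0.024390
l(V, M) = 6*V (l(V, M) = 5*V + V = 6*V)
l(-35, -21)*(-1082 + 1/(84 + B)) = (6*(-35))*(-1082 + 1/(84 + 1/41)) = -210*(-1082 + 1/(3445/41)) = -210*(-1082 + 41/3445) = -210*(-3727449/3445) = 156552858/689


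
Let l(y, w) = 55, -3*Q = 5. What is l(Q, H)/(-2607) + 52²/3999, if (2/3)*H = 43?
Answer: 206951/315921 ≈ 0.65507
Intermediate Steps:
Q = -5/3 (Q = -⅓*5 = -5/3 ≈ -1.6667)
H = 129/2 (H = (3/2)*43 = 129/2 ≈ 64.500)
l(Q, H)/(-2607) + 52²/3999 = 55/(-2607) + 52²/3999 = 55*(-1/2607) + 2704*(1/3999) = -5/237 + 2704/3999 = 206951/315921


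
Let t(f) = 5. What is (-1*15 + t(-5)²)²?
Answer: 100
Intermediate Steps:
(-1*15 + t(-5)²)² = (-1*15 + 5²)² = (-15 + 25)² = 10² = 100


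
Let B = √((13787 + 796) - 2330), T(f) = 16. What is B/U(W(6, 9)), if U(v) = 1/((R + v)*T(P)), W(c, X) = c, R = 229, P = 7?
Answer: 3760*√12253 ≈ 4.1621e+5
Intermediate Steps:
U(v) = 1/(16*(229 + v)) (U(v) = 1/((229 + v)*16) = (1/16)/(229 + v) = 1/(16*(229 + v)))
B = √12253 (B = √(14583 - 2330) = √12253 ≈ 110.69)
B/U(W(6, 9)) = √12253/((1/(16*(229 + 6)))) = √12253/(((1/16)/235)) = √12253/(((1/16)*(1/235))) = √12253/(1/3760) = √12253*3760 = 3760*√12253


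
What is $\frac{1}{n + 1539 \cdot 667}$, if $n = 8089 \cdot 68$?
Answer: $\frac{1}{1576565} \approx 6.3429 \cdot 10^{-7}$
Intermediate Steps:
$n = 550052$
$\frac{1}{n + 1539 \cdot 667} = \frac{1}{550052 + 1539 \cdot 667} = \frac{1}{550052 + 1026513} = \frac{1}{1576565}$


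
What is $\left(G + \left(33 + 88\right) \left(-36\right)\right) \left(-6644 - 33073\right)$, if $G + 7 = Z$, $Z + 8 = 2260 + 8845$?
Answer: $-267454278$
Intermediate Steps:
$Z = 11097$ ($Z = -8 + \left(2260 + 8845\right) = -8 + 11105 = 11097$)
$G = 11090$ ($G = -7 + 11097 = 11090$)
$\left(G + \left(33 + 88\right) \left(-36\right)\right) \left(-6644 - 33073\right) = \left(11090 + \left(33 + 88\right) \left(-36\right)\right) \left(-6644 - 33073\right) = \left(11090 + 121 \left(-36\right)\right) \left(-39717\right) = \left(11090 - 4356\right) \left(-39717\right) = 6734 \left(-39717\right) = -267454278$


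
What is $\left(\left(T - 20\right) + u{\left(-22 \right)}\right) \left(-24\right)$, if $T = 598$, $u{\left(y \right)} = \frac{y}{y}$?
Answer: $-13896$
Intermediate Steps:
$u{\left(y \right)} = 1$
$\left(\left(T - 20\right) + u{\left(-22 \right)}\right) \left(-24\right) = \left(\left(598 - 20\right) + 1\right) \left(-24\right) = \left(578 + 1\right) \left(-24\right) = 579 \left(-24\right) = -13896$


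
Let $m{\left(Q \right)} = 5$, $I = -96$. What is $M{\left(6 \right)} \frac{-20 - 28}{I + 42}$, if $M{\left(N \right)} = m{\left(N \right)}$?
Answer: $\frac{40}{9} \approx 4.4444$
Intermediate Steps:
$M{\left(N \right)} = 5$
$M{\left(6 \right)} \frac{-20 - 28}{I + 42} = 5 \frac{-20 - 28}{-96 + 42} = 5 \left(- \frac{48}{-54}\right) = 5 \left(\left(-48\right) \left(- \frac{1}{54}\right)\right) = 5 \cdot \frac{8}{9} = \frac{40}{9}$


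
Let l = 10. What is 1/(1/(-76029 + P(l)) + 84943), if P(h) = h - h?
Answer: 76029/6458131346 ≈ 1.1773e-5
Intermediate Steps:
P(h) = 0
1/(1/(-76029 + P(l)) + 84943) = 1/(1/(-76029 + 0) + 84943) = 1/(1/(-76029) + 84943) = 1/(-1/76029 + 84943) = 1/(6458131346/76029) = 76029/6458131346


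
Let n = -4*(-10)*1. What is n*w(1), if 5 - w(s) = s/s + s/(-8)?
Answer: 165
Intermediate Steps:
w(s) = 4 + s/8 (w(s) = 5 - (s/s + s/(-8)) = 5 - (1 + s*(-⅛)) = 5 - (1 - s/8) = 5 + (-1 + s/8) = 4 + s/8)
n = 40 (n = 40*1 = 40)
n*w(1) = 40*(4 + (⅛)*1) = 40*(4 + ⅛) = 40*(33/8) = 165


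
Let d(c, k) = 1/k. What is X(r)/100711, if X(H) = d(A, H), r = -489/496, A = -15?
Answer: -496/49247679 ≈ -1.0072e-5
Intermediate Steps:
r = -489/496 (r = -489*1/496 = -489/496 ≈ -0.98589)
X(H) = 1/H
X(r)/100711 = 1/(-489/496*100711) = -496/489*1/100711 = -496/49247679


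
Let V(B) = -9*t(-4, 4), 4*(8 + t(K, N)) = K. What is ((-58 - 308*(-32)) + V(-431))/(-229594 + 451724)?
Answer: 9879/222130 ≈ 0.044474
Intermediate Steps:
t(K, N) = -8 + K/4
V(B) = 81 (V(B) = -9*(-8 + (¼)*(-4)) = -9*(-8 - 1) = -9*(-9) = 81)
((-58 - 308*(-32)) + V(-431))/(-229594 + 451724) = ((-58 - 308*(-32)) + 81)/(-229594 + 451724) = ((-58 + 9856) + 81)/222130 = (9798 + 81)*(1/222130) = 9879*(1/222130) = 9879/222130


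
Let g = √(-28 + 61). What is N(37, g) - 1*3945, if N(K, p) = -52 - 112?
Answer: -4109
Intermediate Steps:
g = √33 ≈ 5.7446
N(K, p) = -164
N(37, g) - 1*3945 = -164 - 1*3945 = -164 - 3945 = -4109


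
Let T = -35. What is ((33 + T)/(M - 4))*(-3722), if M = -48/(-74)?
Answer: -68857/31 ≈ -2221.2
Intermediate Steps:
M = 24/37 (M = -48*(-1/74) = 24/37 ≈ 0.64865)
((33 + T)/(M - 4))*(-3722) = ((33 - 35)/(24/37 - 4))*(-3722) = -2/(-124/37)*(-3722) = -2*(-37/124)*(-3722) = (37/62)*(-3722) = -68857/31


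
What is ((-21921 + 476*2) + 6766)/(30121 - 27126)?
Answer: -14203/2995 ≈ -4.7422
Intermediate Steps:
((-21921 + 476*2) + 6766)/(30121 - 27126) = ((-21921 + 952) + 6766)/2995 = (-20969 + 6766)*(1/2995) = -14203*1/2995 = -14203/2995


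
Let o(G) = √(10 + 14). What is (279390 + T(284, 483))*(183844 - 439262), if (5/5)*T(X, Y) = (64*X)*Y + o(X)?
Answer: -2313677900364 - 510836*√6 ≈ -2.3137e+12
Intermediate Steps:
o(G) = 2*√6 (o(G) = √24 = 2*√6)
T(X, Y) = 2*√6 + 64*X*Y (T(X, Y) = (64*X)*Y + 2*√6 = 64*X*Y + 2*√6 = 2*√6 + 64*X*Y)
(279390 + T(284, 483))*(183844 - 439262) = (279390 + (2*√6 + 64*284*483))*(183844 - 439262) = (279390 + (2*√6 + 8779008))*(-255418) = (279390 + (8779008 + 2*√6))*(-255418) = (9058398 + 2*√6)*(-255418) = -2313677900364 - 510836*√6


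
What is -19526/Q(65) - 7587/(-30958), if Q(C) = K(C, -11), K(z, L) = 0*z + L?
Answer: 604569365/340538 ≈ 1775.3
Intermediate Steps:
K(z, L) = L (K(z, L) = 0 + L = L)
Q(C) = -11
-19526/Q(65) - 7587/(-30958) = -19526/(-11) - 7587/(-30958) = -19526*(-1/11) - 7587*(-1/30958) = 19526/11 + 7587/30958 = 604569365/340538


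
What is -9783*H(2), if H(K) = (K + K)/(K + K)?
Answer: -9783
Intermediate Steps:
H(K) = 1 (H(K) = (2*K)/((2*K)) = (2*K)*(1/(2*K)) = 1)
-9783*H(2) = -9783*1 = -9783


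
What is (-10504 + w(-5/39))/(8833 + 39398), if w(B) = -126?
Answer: -10630/48231 ≈ -0.22040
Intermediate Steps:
(-10504 + w(-5/39))/(8833 + 39398) = (-10504 - 126)/(8833 + 39398) = -10630/48231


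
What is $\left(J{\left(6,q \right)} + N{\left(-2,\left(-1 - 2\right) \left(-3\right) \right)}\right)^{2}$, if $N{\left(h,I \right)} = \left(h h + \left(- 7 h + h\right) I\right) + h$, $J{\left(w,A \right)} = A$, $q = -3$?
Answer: $11449$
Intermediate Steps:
$N{\left(h,I \right)} = h + h^{2} - 6 I h$ ($N{\left(h,I \right)} = \left(h^{2} + - 6 h I\right) + h = \left(h^{2} - 6 I h\right) + h = h + h^{2} - 6 I h$)
$\left(J{\left(6,q \right)} + N{\left(-2,\left(-1 - 2\right) \left(-3\right) \right)}\right)^{2} = \left(-3 - 2 \left(1 - 2 - 6 \left(-1 - 2\right) \left(-3\right)\right)\right)^{2} = \left(-3 - 2 \left(1 - 2 - 6 \left(\left(-3\right) \left(-3\right)\right)\right)\right)^{2} = \left(-3 - 2 \left(1 - 2 - 54\right)\right)^{2} = \left(-3 - -110\right)^{2} = \left(-3 + 110\right)^{2} = 107^{2} = 11449$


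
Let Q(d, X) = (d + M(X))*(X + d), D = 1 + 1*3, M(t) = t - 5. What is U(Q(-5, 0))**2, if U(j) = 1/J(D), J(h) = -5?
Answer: 1/25 ≈ 0.040000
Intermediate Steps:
M(t) = -5 + t
D = 4 (D = 1 + 3 = 4)
Q(d, X) = (X + d)*(-5 + X + d) (Q(d, X) = (d + (-5 + X))*(X + d) = (-5 + X + d)*(X + d) = (X + d)*(-5 + X + d))
U(j) = -1/5 (U(j) = 1/(-5) = -1/5)
U(Q(-5, 0))**2 = (-1/5)**2 = 1/25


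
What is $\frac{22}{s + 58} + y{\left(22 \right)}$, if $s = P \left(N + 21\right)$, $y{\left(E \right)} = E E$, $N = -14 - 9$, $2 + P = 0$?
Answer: $\frac{15015}{31} \approx 484.35$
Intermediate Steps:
$P = -2$ ($P = -2 + 0 = -2$)
$N = -23$ ($N = -14 - 9 = -23$)
$y{\left(E \right)} = E^{2}$
$s = 4$ ($s = - 2 \left(-23 + 21\right) = \left(-2\right) \left(-2\right) = 4$)
$\frac{22}{s + 58} + y{\left(22 \right)} = \frac{22}{4 + 58} + 22^{2} = \frac{22}{62} + 484 = 22 \cdot \frac{1}{62} + 484 = \frac{11}{31} + 484 = \frac{15015}{31}$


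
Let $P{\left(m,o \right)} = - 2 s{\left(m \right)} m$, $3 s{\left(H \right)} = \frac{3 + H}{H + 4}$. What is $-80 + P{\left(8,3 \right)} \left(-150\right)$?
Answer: $\frac{1960}{3} \approx 653.33$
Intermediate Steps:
$s{\left(H \right)} = \frac{3 + H}{3 \left(4 + H\right)}$ ($s{\left(H \right)} = \frac{\left(3 + H\right) \frac{1}{H + 4}}{3} = \frac{\left(3 + H\right) \frac{1}{4 + H}}{3} = \frac{\frac{1}{4 + H} \left(3 + H\right)}{3} = \frac{3 + H}{3 \left(4 + H\right)}$)
$P{\left(m,o \right)} = - \frac{2 m \left(3 + m\right)}{3 \left(4 + m\right)}$ ($P{\left(m,o \right)} = - 2 \frac{3 + m}{3 \left(4 + m\right)} m = - \frac{2 \left(3 + m\right)}{3 \left(4 + m\right)} m = - \frac{2 m \left(3 + m\right)}{3 \left(4 + m\right)}$)
$-80 + P{\left(8,3 \right)} \left(-150\right) = -80 + \left(-2\right) 8 \frac{1}{12 + 3 \cdot 8} \left(3 + 8\right) \left(-150\right) = -80 + \left(-2\right) 8 \frac{1}{12 + 24} \cdot 11 \left(-150\right) = -80 + \left(-2\right) 8 \cdot \frac{1}{36} \cdot 11 \left(-150\right) = -80 - - \frac{2200}{3} = -80 + \frac{2200}{3} = \frac{1960}{3}$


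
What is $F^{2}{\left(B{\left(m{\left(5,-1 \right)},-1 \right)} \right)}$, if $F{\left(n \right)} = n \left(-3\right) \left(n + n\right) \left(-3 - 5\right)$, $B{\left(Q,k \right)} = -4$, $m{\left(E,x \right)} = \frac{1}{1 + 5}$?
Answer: $589824$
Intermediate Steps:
$m{\left(E,x \right)} = \frac{1}{6}$
$F{\left(n \right)} = 48 n^{2}$ ($F{\left(n \right)} = - 3 n 2 n \left(-8\right) = - 3 n \left(- 16 n\right) = 48 n^{2}$)
$F^{2}{\left(B{\left(m{\left(5,-1 \right)},-1 \right)} \right)} = \left(48 \left(-4\right)^{2}\right)^{2} = \left(48 \cdot 16\right)^{2} = 768^{2} = 589824$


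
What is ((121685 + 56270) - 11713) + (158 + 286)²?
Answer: 363378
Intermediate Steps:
((121685 + 56270) - 11713) + (158 + 286)² = (177955 - 11713) + 444² = 166242 + 197136 = 363378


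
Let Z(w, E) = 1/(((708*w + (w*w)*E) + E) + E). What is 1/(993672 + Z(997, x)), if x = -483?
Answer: 479401437/476367784706663 ≈ 1.0064e-6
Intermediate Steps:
Z(w, E) = 1/(2*E + 708*w + E*w²) (Z(w, E) = 1/(((708*w + w²*E) + E) + E) = 1/(((708*w + E*w²) + E) + E) = 1/((E + 708*w + E*w²) + E) = 1/(2*E + 708*w + E*w²))
1/(993672 + Z(997, x)) = 1/(993672 + 1/(2*(-483) + 708*997 - 483*997²)) = 1/(993672 + 1/(-966 + 705876 - 483*994009)) = 1/(993672 + 1/(-966 + 705876 - 480106347)) = 1/(993672 + 1/(-479401437)) = 1/(993672 - 1/479401437) = 1/(476367784706663/479401437) = 479401437/476367784706663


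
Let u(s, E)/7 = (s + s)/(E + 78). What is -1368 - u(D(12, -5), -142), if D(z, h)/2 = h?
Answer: -21923/16 ≈ -1370.2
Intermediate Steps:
D(z, h) = 2*h
u(s, E) = 14*s/(78 + E) (u(s, E) = 7*((s + s)/(E + 78)) = 7*((2*s)/(78 + E)) = 7*(2*s/(78 + E)) = 14*s/(78 + E))
-1368 - u(D(12, -5), -142) = -1368 - 14*2*(-5)/(78 - 142) = -1368 - 14*(-10)/(-64) = -1368 - 14*(-10)*(-1)/64 = -1368 - 1*35/16 = -1368 - 35/16 = -21923/16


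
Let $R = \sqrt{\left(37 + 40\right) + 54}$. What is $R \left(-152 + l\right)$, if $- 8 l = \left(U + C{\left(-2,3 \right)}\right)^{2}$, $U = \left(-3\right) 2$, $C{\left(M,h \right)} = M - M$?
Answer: $- \frac{313 \sqrt{131}}{2} \approx -1791.2$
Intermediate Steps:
$C{\left(M,h \right)} = 0$
$U = -6$
$l = - \frac{9}{2}$ ($l = - \frac{\left(-6 + 0\right)^{2}}{8} = - \frac{\left(-6\right)^{2}}{8} = \left(- \frac{1}{8}\right) 36 = - \frac{9}{2} \approx -4.5$)
$R = \sqrt{131}$ ($R = \sqrt{77 + 54} = \sqrt{131} \approx 11.446$)
$R \left(-152 + l\right) = \sqrt{131} \left(-152 - \frac{9}{2}\right) = \sqrt{131} \left(- \frac{313}{2}\right) = - \frac{313 \sqrt{131}}{2}$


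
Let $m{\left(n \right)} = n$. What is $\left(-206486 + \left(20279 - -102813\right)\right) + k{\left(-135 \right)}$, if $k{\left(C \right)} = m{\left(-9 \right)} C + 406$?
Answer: $-81773$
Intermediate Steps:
$k{\left(C \right)} = 406 - 9 C$ ($k{\left(C \right)} = - 9 C + 406 = 406 - 9 C$)
$\left(-206486 + \left(20279 - -102813\right)\right) + k{\left(-135 \right)} = \left(-206486 + \left(20279 - -102813\right)\right) + \left(406 - -1215\right) = \left(-206486 + \left(20279 + 102813\right)\right) + \left(406 + 1215\right) = \left(-206486 + 123092\right) + 1621 = -83394 + 1621 = -81773$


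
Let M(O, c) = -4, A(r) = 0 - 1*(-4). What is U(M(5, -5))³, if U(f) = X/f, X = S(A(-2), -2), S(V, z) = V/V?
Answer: -1/64 ≈ -0.015625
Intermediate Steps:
A(r) = 4 (A(r) = 0 + 4 = 4)
S(V, z) = 1
X = 1
U(f) = 1/f
U(M(5, -5))³ = (1/(-4))³ = (-¼)³ = -1/64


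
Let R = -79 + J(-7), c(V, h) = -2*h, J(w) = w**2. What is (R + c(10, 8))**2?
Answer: 2116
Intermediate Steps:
R = -30 (R = -79 + (-7)**2 = -79 + 49 = -30)
(R + c(10, 8))**2 = (-30 - 2*8)**2 = (-30 - 16)**2 = (-46)**2 = 2116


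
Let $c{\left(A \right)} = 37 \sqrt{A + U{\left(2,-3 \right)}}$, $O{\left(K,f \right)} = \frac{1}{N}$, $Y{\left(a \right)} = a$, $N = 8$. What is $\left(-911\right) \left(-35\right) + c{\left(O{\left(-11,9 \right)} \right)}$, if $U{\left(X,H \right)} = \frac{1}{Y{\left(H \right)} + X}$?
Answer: $31885 + \frac{37 i \sqrt{14}}{4} \approx 31885.0 + 34.61 i$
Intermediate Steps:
$U{\left(X,H \right)} = \frac{1}{H + X}$
$O{\left(K,f \right)} = \frac{1}{8}$
$c{\left(A \right)} = 37 \sqrt{-1 + A}$ ($c{\left(A \right)} = 37 \sqrt{A + \frac{1}{-3 + 2}} = 37 \sqrt{A + \frac{1}{-1}} = 37 \sqrt{A - 1} = 37 \sqrt{-1 + A}$)
$\left(-911\right) \left(-35\right) + c{\left(O{\left(-11,9 \right)} \right)} = \left(-911\right) \left(-35\right) + 37 \sqrt{-1 + \frac{1}{8}} = 31885 + 37 \sqrt{- \frac{7}{8}} = 31885 + 37 \frac{i \sqrt{14}}{4} = 31885 + \frac{37 i \sqrt{14}}{4}$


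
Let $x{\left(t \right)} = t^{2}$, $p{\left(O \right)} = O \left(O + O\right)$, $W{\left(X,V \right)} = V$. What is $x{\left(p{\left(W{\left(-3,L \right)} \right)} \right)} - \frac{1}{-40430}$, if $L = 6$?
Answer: $\frac{209589121}{40430} \approx 5184.0$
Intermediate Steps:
$p{\left(O \right)} = 2 O^{2}$ ($p{\left(O \right)} = O 2 O = 2 O^{2}$)
$x{\left(p{\left(W{\left(-3,L \right)} \right)} \right)} - \frac{1}{-40430} = \left(2 \cdot 6^{2}\right)^{2} - \frac{1}{-40430} = \left(2 \cdot 36\right)^{2} - - \frac{1}{40430} = 72^{2} + \frac{1}{40430} = 5184 + \frac{1}{40430} = \frac{209589121}{40430}$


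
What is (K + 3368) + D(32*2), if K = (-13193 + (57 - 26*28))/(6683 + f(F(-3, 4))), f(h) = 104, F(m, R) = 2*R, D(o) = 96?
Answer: 23496304/6787 ≈ 3462.0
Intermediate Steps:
K = -13864/6787 (K = (-13193 + (57 - 26*28))/(6683 + 104) = (-13193 + (57 - 728))/6787 = (-13193 - 671)*(1/6787) = -13864*1/6787 = -13864/6787 ≈ -2.0427)
(K + 3368) + D(32*2) = (-13864/6787 + 3368) + 96 = 22844752/6787 + 96 = 23496304/6787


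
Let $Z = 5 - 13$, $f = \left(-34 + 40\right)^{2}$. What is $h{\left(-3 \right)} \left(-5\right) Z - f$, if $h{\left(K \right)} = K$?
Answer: $-156$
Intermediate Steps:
$f = 36$ ($f = 6^{2} = 36$)
$Z = -8$
$h{\left(-3 \right)} \left(-5\right) Z - f = \left(-3\right) \left(-5\right) \left(-8\right) - 36 = 15 \left(-8\right) - 36 = -120 - 36 = -156$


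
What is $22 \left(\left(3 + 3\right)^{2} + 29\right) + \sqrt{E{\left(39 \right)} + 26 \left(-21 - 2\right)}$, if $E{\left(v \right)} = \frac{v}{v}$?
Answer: $1430 + i \sqrt{597} \approx 1430.0 + 24.434 i$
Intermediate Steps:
$E{\left(v \right)} = 1$
$22 \left(\left(3 + 3\right)^{2} + 29\right) + \sqrt{E{\left(39 \right)} + 26 \left(-21 - 2\right)} = 22 \left(\left(3 + 3\right)^{2} + 29\right) + \sqrt{1 + 26 \left(-21 - 2\right)} = 22 \left(6^{2} + 29\right) + \sqrt{1 + 26 \left(-23\right)} = 22 \left(36 + 29\right) + \sqrt{1 - 598} = 22 \cdot 65 + \sqrt{-597} = 1430 + i \sqrt{597}$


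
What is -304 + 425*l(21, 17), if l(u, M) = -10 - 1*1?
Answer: -4979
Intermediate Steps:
l(u, M) = -11 (l(u, M) = -10 - 1 = -11)
-304 + 425*l(21, 17) = -304 + 425*(-11) = -304 - 4675 = -4979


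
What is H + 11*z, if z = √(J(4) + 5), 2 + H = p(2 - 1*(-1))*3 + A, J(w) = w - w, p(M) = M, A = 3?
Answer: 10 + 11*√5 ≈ 34.597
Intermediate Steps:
J(w) = 0
H = 10 (H = -2 + ((2 - 1*(-1))*3 + 3) = -2 + ((2 + 1)*3 + 3) = -2 + (3*3 + 3) = -2 + (9 + 3) = -2 + 12 = 10)
z = √5 (z = √(0 + 5) = √5 ≈ 2.2361)
H + 11*z = 10 + 11*√5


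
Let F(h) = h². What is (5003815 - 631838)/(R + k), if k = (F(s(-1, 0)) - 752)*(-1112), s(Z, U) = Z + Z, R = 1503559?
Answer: 4371977/2335335 ≈ 1.8721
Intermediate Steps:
s(Z, U) = 2*Z
k = 831776 (k = ((2*(-1))² - 752)*(-1112) = ((-2)² - 752)*(-1112) = (4 - 752)*(-1112) = -748*(-1112) = 831776)
(5003815 - 631838)/(R + k) = (5003815 - 631838)/(1503559 + 831776) = 4371977/2335335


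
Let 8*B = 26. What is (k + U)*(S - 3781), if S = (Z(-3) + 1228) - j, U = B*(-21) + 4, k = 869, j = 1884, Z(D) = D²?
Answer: -3563433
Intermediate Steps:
B = 13/4 (B = (⅛)*26 = 13/4 ≈ 3.2500)
U = -257/4 (U = (13/4)*(-21) + 4 = -273/4 + 4 = -257/4 ≈ -64.250)
S = -647 (S = ((-3)² + 1228) - 1*1884 = (9 + 1228) - 1884 = 1237 - 1884 = -647)
(k + U)*(S - 3781) = (869 - 257/4)*(-647 - 3781) = (3219/4)*(-4428) = -3563433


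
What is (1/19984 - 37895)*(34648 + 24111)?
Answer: -44497819284361/19984 ≈ -2.2267e+9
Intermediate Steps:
(1/19984 - 37895)*(34648 + 24111) = (1/19984 - 37895)*58759 = -757293679/19984*58759 = -44497819284361/19984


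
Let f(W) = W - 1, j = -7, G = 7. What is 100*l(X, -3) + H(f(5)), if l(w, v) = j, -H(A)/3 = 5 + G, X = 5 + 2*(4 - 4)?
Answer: -736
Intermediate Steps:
X = 5 (X = 5 + 2*0 = 5 + 0 = 5)
f(W) = -1 + W
H(A) = -36 (H(A) = -3*(5 + 7) = -3*12 = -36)
l(w, v) = -7
100*l(X, -3) + H(f(5)) = 100*(-7) - 36 = -700 - 36 = -736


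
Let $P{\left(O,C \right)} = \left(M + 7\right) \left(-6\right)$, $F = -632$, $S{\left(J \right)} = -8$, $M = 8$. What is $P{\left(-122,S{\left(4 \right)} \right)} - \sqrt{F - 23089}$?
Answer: $-90 - i \sqrt{23721} \approx -90.0 - 154.02 i$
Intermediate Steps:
$P{\left(O,C \right)} = -90$ ($P{\left(O,C \right)} = \left(8 + 7\right) \left(-6\right) = 15 \left(-6\right) = -90$)
$P{\left(-122,S{\left(4 \right)} \right)} - \sqrt{F - 23089} = -90 - \sqrt{-632 - 23089} = -90 - \sqrt{-23721} = -90 - i \sqrt{23721}$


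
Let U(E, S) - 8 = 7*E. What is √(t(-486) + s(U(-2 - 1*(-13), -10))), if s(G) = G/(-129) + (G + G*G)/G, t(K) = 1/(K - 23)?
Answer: 2*√91982065443/65661 ≈ 9.2379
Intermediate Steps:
U(E, S) = 8 + 7*E
t(K) = 1/(-23 + K)
s(G) = -G/129 + (G + G²)/G (s(G) = G*(-1/129) + (G + G²)/G = -G/129 + (G + G²)/G)
√(t(-486) + s(U(-2 - 1*(-13), -10))) = √(1/(-23 - 486) + (1 + 128*(8 + 7*(-2 - 1*(-13)))/129)) = √(1/(-509) + (1 + 128*(8 + 7*(-2 + 13))/129)) = √(-1/509 + (1 + 128*(8 + 7*11)/129)) = √(-1/509 + (1 + 128*(8 + 77)/129)) = √(-1/509 + (1 + (128/129)*85)) = √(-1/509 + (1 + 10880/129)) = √(-1/509 + 11009/129) = √(5603452/65661) = 2*√91982065443/65661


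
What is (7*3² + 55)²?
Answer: 13924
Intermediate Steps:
(7*3² + 55)² = (7*9 + 55)² = (63 + 55)² = 118² = 13924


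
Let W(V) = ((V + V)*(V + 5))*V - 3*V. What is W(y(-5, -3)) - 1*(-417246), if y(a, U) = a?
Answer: 417261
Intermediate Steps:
W(V) = -3*V + 2*V²*(5 + V) (W(V) = ((2*V)*(5 + V))*V - 3*V = (2*V*(5 + V))*V - 3*V = 2*V²*(5 + V) - 3*V = -3*V + 2*V²*(5 + V))
W(y(-5, -3)) - 1*(-417246) = -5*(-3 + 2*(-5)² + 10*(-5)) - 1*(-417246) = -5*(-3 + 2*25 - 50) + 417246 = -5*(-3 + 50 - 50) + 417246 = -5*(-3) + 417246 = 15 + 417246 = 417261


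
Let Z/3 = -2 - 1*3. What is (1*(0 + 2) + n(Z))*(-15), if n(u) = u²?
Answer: -3405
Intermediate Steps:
Z = -15 (Z = 3*(-2 - 1*3) = 3*(-2 - 3) = 3*(-5) = -15)
(1*(0 + 2) + n(Z))*(-15) = (1*(0 + 2) + (-15)²)*(-15) = (1*2 + 225)*(-15) = (2 + 225)*(-15) = 227*(-15) = -3405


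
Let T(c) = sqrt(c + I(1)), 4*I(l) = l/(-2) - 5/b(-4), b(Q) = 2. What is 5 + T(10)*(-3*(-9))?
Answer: 5 + 27*sqrt(37)/2 ≈ 87.117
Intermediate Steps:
I(l) = -5/8 - l/8 (I(l) = (l/(-2) - 5/2)/4 = (l*(-1/2) - 5*1/2)/4 = (-l/2 - 5/2)/4 = (-5/2 - l/2)/4 = -5/8 - l/8)
T(c) = sqrt(-3/4 + c) (T(c) = sqrt(c + (-5/8 - 1/8*1)) = sqrt(c + (-5/8 - 1/8)) = sqrt(c - 3/4) = sqrt(-3/4 + c))
5 + T(10)*(-3*(-9)) = 5 + (sqrt(-3 + 4*10)/2)*(-3*(-9)) = 5 + (sqrt(-3 + 40)/2)*27 = 5 + (sqrt(37)/2)*27 = 5 + 27*sqrt(37)/2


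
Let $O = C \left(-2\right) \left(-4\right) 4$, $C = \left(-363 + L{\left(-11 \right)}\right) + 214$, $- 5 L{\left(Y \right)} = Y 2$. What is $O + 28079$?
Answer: $\frac{117259}{5} \approx 23452.0$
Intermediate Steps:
$L{\left(Y \right)} = - \frac{2 Y}{5}$ ($L{\left(Y \right)} = - \frac{Y 2}{5} = - \frac{2 Y}{5}$)
$C = - \frac{723}{5}$ ($C = \left(-363 - - \frac{22}{5}\right) + 214 = \left(-363 + \frac{22}{5}\right) + 214 = - \frac{1793}{5} + 214 = - \frac{723}{5} \approx -144.6$)
$O = - \frac{23136}{5}$ ($O = - \frac{723 \left(-2\right) \left(-4\right) 4}{5} = - \frac{723 \cdot 8 \cdot 4}{5} = \left(- \frac{723}{5}\right) 32 = - \frac{23136}{5} \approx -4627.2$)
$O + 28079 = - \frac{23136}{5} + 28079 = \frac{117259}{5}$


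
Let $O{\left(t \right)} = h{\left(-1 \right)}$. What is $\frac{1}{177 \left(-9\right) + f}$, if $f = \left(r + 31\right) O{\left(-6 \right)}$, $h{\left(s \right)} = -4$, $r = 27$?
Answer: $- \frac{1}{1825} \approx -0.00054795$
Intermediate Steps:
$O{\left(t \right)} = -4$
$f = -232$ ($f = \left(27 + 31\right) \left(-4\right) = 58 \left(-4\right) = -232$)
$\frac{1}{177 \left(-9\right) + f} = \frac{1}{177 \left(-9\right) - 232} = \frac{1}{-1593 - 232} = \frac{1}{-1825} = - \frac{1}{1825}$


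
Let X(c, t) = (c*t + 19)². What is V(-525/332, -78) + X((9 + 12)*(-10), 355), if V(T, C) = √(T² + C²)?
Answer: 5554869961 + 3*√74542049/332 ≈ 5.5549e+9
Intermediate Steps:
X(c, t) = (19 + c*t)²
V(T, C) = √(C² + T²)
V(-525/332, -78) + X((9 + 12)*(-10), 355) = √((-78)² + (-525/332)²) + (19 + ((9 + 12)*(-10))*355)² = √(6084 + (-525*1/332)²) + (19 + (21*(-10))*355)² = √(6084 + (-525/332)²) + (19 - 210*355)² = √(6084 + 275625/110224) + (19 - 74550)² = √(670878441/110224) + (-74531)² = 3*√74542049/332 + 5554869961 = 5554869961 + 3*√74542049/332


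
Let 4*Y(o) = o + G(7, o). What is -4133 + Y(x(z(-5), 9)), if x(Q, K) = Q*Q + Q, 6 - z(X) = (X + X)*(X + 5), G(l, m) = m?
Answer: -4112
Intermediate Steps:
z(X) = 6 - 2*X*(5 + X) (z(X) = 6 - (X + X)*(X + 5) = 6 - 2*X*(5 + X))
x(Q, K) = Q + Q² (x(Q, K) = Q² + Q = Q + Q²)
Y(o) = o/2 (Y(o) = (o + o)/4 = (2*o)/4 = o/2)
-4133 + Y(x(z(-5), 9)) = -4133 + ((6 - 10*(-5) - 2*(-5)²)*(1 + (6 - 10*(-5) - 2*(-5)²)))/2 = -4133 + ((6 + 50 - 2*25)*(1 + (6 + 50 - 2*25)))/2 = -4133 + ((6 + 50 - 50)*(1 + (6 + 50 - 50)))/2 = -4133 + (6*(1 + 6))/2 = -4133 + (6*7)/2 = -4133 + (½)*42 = -4133 + 21 = -4112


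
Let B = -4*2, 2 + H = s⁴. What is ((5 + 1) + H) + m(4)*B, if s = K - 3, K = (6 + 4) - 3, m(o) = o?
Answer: 228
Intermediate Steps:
K = 7 (K = 10 - 3 = 7)
s = 4 (s = 7 - 3 = 4)
H = 254 (H = -2 + 4⁴ = -2 + 256 = 254)
B = -8
((5 + 1) + H) + m(4)*B = ((5 + 1) + 254) + 4*(-8) = (6 + 254) - 32 = 260 - 32 = 228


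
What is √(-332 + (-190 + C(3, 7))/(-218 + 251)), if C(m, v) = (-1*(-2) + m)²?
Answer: I*√337 ≈ 18.358*I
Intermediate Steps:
C(m, v) = (2 + m)²
√(-332 + (-190 + C(3, 7))/(-218 + 251)) = √(-332 + (-190 + (2 + 3)²)/(-218 + 251)) = √(-332 + (-190 + 5²)/33) = √(-332 + (-190 + 25)*(1/33)) = √(-332 - 165*1/33) = √(-332 - 5) = √(-337) = I*√337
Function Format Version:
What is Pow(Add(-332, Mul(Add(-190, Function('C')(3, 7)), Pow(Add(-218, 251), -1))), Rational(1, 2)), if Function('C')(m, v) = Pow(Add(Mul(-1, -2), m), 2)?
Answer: Mul(I, Pow(337, Rational(1, 2))) ≈ Mul(18.358, I)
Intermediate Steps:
Function('C')(m, v) = Pow(Add(2, m), 2)
Pow(Add(-332, Mul(Add(-190, Function('C')(3, 7)), Pow(Add(-218, 251), -1))), Rational(1, 2)) = Pow(Add(-332, Mul(Add(-190, Pow(Add(2, 3), 2)), Pow(Add(-218, 251), -1))), Rational(1, 2)) = Pow(Add(-332, Mul(Add(-190, Pow(5, 2)), Pow(33, -1))), Rational(1, 2)) = Pow(Add(-332, Mul(Add(-190, 25), Rational(1, 33))), Rational(1, 2)) = Pow(Add(-332, Mul(-165, Rational(1, 33))), Rational(1, 2)) = Pow(Add(-332, -5), Rational(1, 2)) = Pow(-337, Rational(1, 2)) = Mul(I, Pow(337, Rational(1, 2)))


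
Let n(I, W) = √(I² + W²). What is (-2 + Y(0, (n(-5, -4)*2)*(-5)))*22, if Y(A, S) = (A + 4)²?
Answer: 308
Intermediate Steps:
Y(A, S) = (4 + A)²
(-2 + Y(0, (n(-5, -4)*2)*(-5)))*22 = (-2 + (4 + 0)²)*22 = (-2 + 4²)*22 = (-2 + 16)*22 = 14*22 = 308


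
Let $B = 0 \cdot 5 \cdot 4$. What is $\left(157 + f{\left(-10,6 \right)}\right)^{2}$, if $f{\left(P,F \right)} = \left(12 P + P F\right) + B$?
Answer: $529$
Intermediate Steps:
$B = 0$ ($B = 0 \cdot 4 = 0$)
$f{\left(P,F \right)} = 12 P + F P$ ($f{\left(P,F \right)} = \left(12 P + P F\right) + 0 = \left(12 P + F P\right) + 0 = 12 P + F P$)
$\left(157 + f{\left(-10,6 \right)}\right)^{2} = \left(157 - 10 \left(12 + 6\right)\right)^{2} = \left(157 - 180\right)^{2} = \left(-23\right)^{2} = 529$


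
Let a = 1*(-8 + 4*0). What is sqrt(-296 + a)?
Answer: 4*I*sqrt(19) ≈ 17.436*I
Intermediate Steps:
a = -8 (a = 1*(-8 + 0) = 1*(-8) = -8)
sqrt(-296 + a) = sqrt(-296 - 8) = sqrt(-304) = 4*I*sqrt(19)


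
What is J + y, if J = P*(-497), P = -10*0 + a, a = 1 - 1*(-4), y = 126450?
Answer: 123965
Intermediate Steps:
a = 5 (a = 1 + 4 = 5)
P = 5 (P = -10*0 + 5 = 0 + 5 = 5)
J = -2485 (J = 5*(-497) = -2485)
J + y = -2485 + 126450 = 123965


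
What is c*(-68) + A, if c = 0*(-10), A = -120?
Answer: -120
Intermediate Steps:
c = 0
c*(-68) + A = 0*(-68) - 120 = 0 - 120 = -120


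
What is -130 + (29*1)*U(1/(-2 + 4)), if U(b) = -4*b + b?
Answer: -347/2 ≈ -173.50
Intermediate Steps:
U(b) = -3*b
-130 + (29*1)*U(1/(-2 + 4)) = -130 + (29*1)*(-3/(-2 + 4)) = -130 + 29*(-3/2) = -130 - 87/2 = -347/2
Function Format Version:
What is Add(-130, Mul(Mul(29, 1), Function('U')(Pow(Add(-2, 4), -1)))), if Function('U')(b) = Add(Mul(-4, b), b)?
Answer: Rational(-347, 2) ≈ -173.50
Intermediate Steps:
Function('U')(b) = Mul(-3, b)
Add(-130, Mul(Mul(29, 1), Function('U')(Pow(Add(-2, 4), -1)))) = Add(-130, Mul(Mul(29, 1), Mul(-3, Pow(Add(-2, 4), -1)))) = Add(-130, Mul(29, Mul(-3, Pow(2, -1)))) = Add(-130, Mul(29, Mul(-3, Rational(1, 2)))) = Add(-130, Mul(29, Rational(-3, 2))) = Add(-130, Rational(-87, 2)) = Rational(-347, 2)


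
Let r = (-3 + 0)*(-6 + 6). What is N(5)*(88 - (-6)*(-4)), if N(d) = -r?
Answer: 0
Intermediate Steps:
r = 0 (r = -3*0 = 0)
N(d) = 0 (N(d) = -1*0 = 0)
N(5)*(88 - (-6)*(-4)) = 0*(88 - (-6)*(-4)) = 0*(88 - 1*24) = 0*(88 - 24) = 0*64 = 0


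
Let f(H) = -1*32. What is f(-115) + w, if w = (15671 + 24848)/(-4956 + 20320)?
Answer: -451129/15364 ≈ -29.363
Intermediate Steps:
f(H) = -32
w = 40519/15364 ≈ 2.6373
f(-115) + w = -32 + 40519/15364 = -451129/15364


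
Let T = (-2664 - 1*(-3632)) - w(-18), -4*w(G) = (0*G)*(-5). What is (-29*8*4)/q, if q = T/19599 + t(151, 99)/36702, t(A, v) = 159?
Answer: -24723380672/1431251 ≈ -17274.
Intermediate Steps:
w(G) = 0 (w(G) = -0*G*(-5)/4 = -0*(-5) = -¼*0 = 0)
T = 968 (T = (-2664 - 1*(-3632)) - 1*0 = (-2664 + 3632) + 0 = 968 + 0 = 968)
q = 1431251/26641574 (q = 968/19599 + 159/36702 = 968*(1/19599) + 159*(1/36702) = 968/19599 + 53/12234 = 1431251/26641574 ≈ 0.053722)
(-29*8*4)/q = (-29*8*4)/(1431251/26641574) = -232*4*(26641574/1431251) = -928*26641574/1431251 = -24723380672/1431251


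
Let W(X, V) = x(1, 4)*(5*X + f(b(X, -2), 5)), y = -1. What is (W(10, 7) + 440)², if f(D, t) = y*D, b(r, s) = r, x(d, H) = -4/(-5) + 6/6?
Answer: 262144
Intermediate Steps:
x(d, H) = 9/5 (x(d, H) = -4*(-⅕) + 6*(⅙) = ⅘ + 1 = 9/5)
f(D, t) = -D
W(X, V) = 36*X/5 (W(X, V) = 9*(5*X - X)/5 = 9*(4*X)/5 = 36*X/5)
(W(10, 7) + 440)² = ((36/5)*10 + 440)² = (72 + 440)² = 512² = 262144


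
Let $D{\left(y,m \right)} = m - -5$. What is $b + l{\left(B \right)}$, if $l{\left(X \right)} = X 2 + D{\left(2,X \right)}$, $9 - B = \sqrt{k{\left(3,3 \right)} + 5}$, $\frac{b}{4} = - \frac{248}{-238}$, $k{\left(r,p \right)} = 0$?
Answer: $\frac{4304}{119} - 3 \sqrt{5} \approx 29.46$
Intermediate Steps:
$D{\left(y,m \right)} = 5 + m$ ($D{\left(y,m \right)} = m + 5 = 5 + m$)
$b = \frac{496}{119}$ ($b = 4 \left(- \frac{248}{-238}\right) = 4 \left(\left(-248\right) \left(- \frac{1}{238}\right)\right) = 4 \cdot \frac{124}{119} = \frac{496}{119} \approx 4.1681$)
$B = 9 - \sqrt{5}$ ($B = 9 - \sqrt{0 + 5} = 9 - \sqrt{5} \approx 6.7639$)
$l{\left(X \right)} = 5 + 3 X$ ($l{\left(X \right)} = X 2 + \left(5 + X\right) = 2 X + \left(5 + X\right) = 5 + 3 X$)
$b + l{\left(B \right)} = \frac{496}{119} + \left(5 + 3 \left(9 - \sqrt{5}\right)\right) = \frac{496}{119} + \left(5 + \left(27 - 3 \sqrt{5}\right)\right) = \frac{496}{119} + \left(32 - 3 \sqrt{5}\right) = \frac{4304}{119} - 3 \sqrt{5}$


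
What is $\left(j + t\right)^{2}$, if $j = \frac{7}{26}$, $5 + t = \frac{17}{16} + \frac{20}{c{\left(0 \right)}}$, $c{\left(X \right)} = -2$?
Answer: $\frac{8082649}{43264} \approx 186.82$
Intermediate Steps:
$t = - \frac{223}{16}$ ($t = -5 + \left(\frac{17}{16} + \frac{20}{-2}\right) = -5 + \left(17 \cdot \frac{1}{16} + 20 \left(- \frac{1}{2}\right)\right) = -5 + \left(\frac{17}{16} - 10\right) = -5 - \frac{143}{16} = - \frac{223}{16} \approx -13.938$)
$j = \frac{7}{26}$ ($j = 7 \cdot \frac{1}{26} = \frac{7}{26} \approx 0.26923$)
$\left(j + t\right)^{2} = \left(\frac{7}{26} - \frac{223}{16}\right)^{2} = \left(- \frac{2843}{208}\right)^{2} = \frac{8082649}{43264}$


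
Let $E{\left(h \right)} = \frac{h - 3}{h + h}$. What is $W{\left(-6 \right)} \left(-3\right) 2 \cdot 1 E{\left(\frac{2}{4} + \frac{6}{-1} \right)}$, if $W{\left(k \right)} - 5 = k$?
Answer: $\frac{51}{11} \approx 4.6364$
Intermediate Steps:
$W{\left(k \right)} = 5 + k$
$E{\left(h \right)} = \frac{-3 + h}{2 h}$
$W{\left(-6 \right)} \left(-3\right) 2 \cdot 1 E{\left(\frac{2}{4} + \frac{6}{-1} \right)} = \left(5 - 6\right) \left(-3\right) 2 \cdot 1 \frac{-3 + \left(\frac{2}{4} + \frac{6}{-1}\right)}{2 \left(\frac{2}{4} + \frac{6}{-1}\right)} = - \left(-6\right) 1 \frac{-3 + \left(2 \cdot \frac{1}{4} + 6 \left(-1\right)\right)}{2 \left(2 \cdot \frac{1}{4} + 6 \left(-1\right)\right)} = \left(-1\right) \left(-6\right) \frac{-3 + \left(\frac{1}{2} - 6\right)}{2 \left(\frac{1}{2} - 6\right)} = 6 \frac{-3 - \frac{11}{2}}{2 \left(- \frac{11}{2}\right)} = 6 \cdot \frac{1}{2} \left(- \frac{2}{11}\right) \left(- \frac{17}{2}\right) = 6 \cdot \frac{17}{22} = \frac{51}{11}$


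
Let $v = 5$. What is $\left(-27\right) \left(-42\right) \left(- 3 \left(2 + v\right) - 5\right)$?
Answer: $-29484$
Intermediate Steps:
$\left(-27\right) \left(-42\right) \left(- 3 \left(2 + v\right) - 5\right) = \left(-27\right) \left(-42\right) \left(- 3 \left(2 + 5\right) - 5\right) = 1134 \left(\left(-3\right) 7 - 5\right) = 1134 \left(-21 - 5\right) = 1134 \left(-26\right) = -29484$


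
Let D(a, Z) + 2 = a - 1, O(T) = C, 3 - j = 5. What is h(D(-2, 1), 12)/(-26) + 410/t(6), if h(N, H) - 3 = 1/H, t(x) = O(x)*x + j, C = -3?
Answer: -6433/312 ≈ -20.619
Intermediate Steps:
j = -2 (j = 3 - 1*5 = 3 - 5 = -2)
O(T) = -3
t(x) = -2 - 3*x (t(x) = -3*x - 2 = -2 - 3*x)
D(a, Z) = -3 + a (D(a, Z) = -2 + (a - 1) = -2 + (-1 + a) = -3 + a)
h(N, H) = 3 + 1/H
h(D(-2, 1), 12)/(-26) + 410/t(6) = (3 + 1/12)/(-26) + 410/(-2 - 3*6) = (3 + 1/12)*(-1/26) + 410/(-2 - 18) = (37/12)*(-1/26) + 410/(-20) = -37/312 + 410*(-1/20) = -37/312 - 41/2 = -6433/312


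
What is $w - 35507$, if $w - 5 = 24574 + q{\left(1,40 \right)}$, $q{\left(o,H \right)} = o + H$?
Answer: $-10887$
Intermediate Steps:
$q{\left(o,H \right)} = H + o$
$w = 24620$ ($w = 5 + \left(24574 + \left(40 + 1\right)\right) = 5 + \left(24574 + 41\right) = 5 + 24615 = 24620$)
$w - 35507 = 24620 - 35507 = -10887$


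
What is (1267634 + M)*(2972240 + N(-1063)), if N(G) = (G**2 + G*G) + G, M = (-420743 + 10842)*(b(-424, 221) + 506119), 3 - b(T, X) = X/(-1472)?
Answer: -1597473807570803433555/1472 ≈ -1.0852e+18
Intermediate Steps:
b(T, X) = 3 + X/1472 (b(T, X) = 3 - X/(-1472) = 3 - X*(-1)/1472 = 3 - (-1)*X/1472 = 3 + X/1472)
M = -305381083881305/1472 (M = (-420743 + 10842)*((3 + (1/1472)*221) + 506119) = -409901*((3 + 221/1472) + 506119) = -409901*(4637/1472 + 506119) = -409901*745011805/1472 = -305381083881305/1472 ≈ -2.0746e+11)
N(G) = G + 2*G**2 (N(G) = (G**2 + G**2) + G = 2*G**2 + G = G + 2*G**2)
(1267634 + M)*(2972240 + N(-1063)) = (1267634 - 305381083881305/1472)*(2972240 - 1063*(1 + 2*(-1063))) = -305379217924057*(2972240 - 1063*(1 - 2126))/1472 = -305379217924057*(2972240 - 1063*(-2125))/1472 = -305379217924057*(2972240 + 2258875)/1472 = -305379217924057/1472*5231115 = -1597473807570803433555/1472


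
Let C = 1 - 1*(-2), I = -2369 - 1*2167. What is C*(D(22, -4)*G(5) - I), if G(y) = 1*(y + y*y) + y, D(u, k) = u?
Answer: 15918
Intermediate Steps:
I = -4536 (I = -2369 - 2167 = -4536)
G(y) = y² + 2*y (G(y) = 1*(y + y²) + y = (y + y²) + y = y² + 2*y)
C = 3 (C = 1 + 2 = 3)
C*(D(22, -4)*G(5) - I) = 3*(22*(5*(2 + 5)) - 1*(-4536)) = 3*(22*(5*7) + 4536) = 3*(22*35 + 4536) = 3*(770 + 4536) = 3*5306 = 15918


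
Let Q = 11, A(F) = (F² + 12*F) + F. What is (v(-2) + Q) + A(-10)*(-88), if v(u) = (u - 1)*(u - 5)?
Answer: 2672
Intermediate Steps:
A(F) = F² + 13*F
v(u) = (-1 + u)*(-5 + u)
(v(-2) + Q) + A(-10)*(-88) = ((5 + (-2)² - 6*(-2)) + 11) - 10*(13 - 10)*(-88) = ((5 + 4 + 12) + 11) - 10*3*(-88) = (21 + 11) - 30*(-88) = 32 + 2640 = 2672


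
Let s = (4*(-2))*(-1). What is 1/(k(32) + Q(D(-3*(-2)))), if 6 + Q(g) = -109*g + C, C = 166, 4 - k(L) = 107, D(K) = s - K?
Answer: -1/161 ≈ -0.0062112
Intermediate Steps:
s = 8 (s = -8*(-1) = 8)
D(K) = 8 - K
k(L) = -103 (k(L) = 4 - 1*107 = 4 - 107 = -103)
Q(g) = 160 - 109*g (Q(g) = -6 + (-109*g + 166) = -6 + (166 - 109*g) = 160 - 109*g)
1/(k(32) + Q(D(-3*(-2)))) = 1/(-103 + (160 - 109*(8 - (-3)*(-2)))) = 1/(-103 + (160 - 109*(8 - 1*6))) = 1/(-103 + (160 - 109*(8 - 6))) = 1/(-103 + (160 - 109*2)) = 1/(-103 + (160 - 218)) = 1/(-103 - 58) = 1/(-161) = -1/161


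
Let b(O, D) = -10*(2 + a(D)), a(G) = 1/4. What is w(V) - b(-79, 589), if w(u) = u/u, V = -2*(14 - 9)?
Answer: 47/2 ≈ 23.500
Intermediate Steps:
a(G) = ¼
V = -10 (V = -2*5 = -10)
w(u) = 1
b(O, D) = -45/2 (b(O, D) = -10*(2 + ¼) = -10*9/4 = -45/2)
w(V) - b(-79, 589) = 1 - 1*(-45/2) = 1 + 45/2 = 47/2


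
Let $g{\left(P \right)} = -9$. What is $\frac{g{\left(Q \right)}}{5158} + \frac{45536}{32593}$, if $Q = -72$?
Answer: $\frac{234581351}{168114694} \approx 1.3954$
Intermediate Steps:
$\frac{g{\left(Q \right)}}{5158} + \frac{45536}{32593} = - \frac{9}{5158} + \frac{45536}{32593} = \frac{234581351}{168114694}$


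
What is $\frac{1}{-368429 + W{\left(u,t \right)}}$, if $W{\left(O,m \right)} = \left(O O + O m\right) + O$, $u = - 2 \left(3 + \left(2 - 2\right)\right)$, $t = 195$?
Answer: $- \frac{1}{369569} \approx -2.7059 \cdot 10^{-6}$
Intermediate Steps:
$u = -6$ ($u = - 2 \left(3 + 0\right) = \left(-2\right) 3 = -6$)
$W{\left(O,m \right)} = O + O^{2} + O m$ ($W{\left(O,m \right)} = \left(O^{2} + O m\right) + O = O + O^{2} + O m$)
$\frac{1}{-368429 + W{\left(u,t \right)}} = \frac{1}{-368429 - 6 \left(1 - 6 + 195\right)} = \frac{1}{-368429 - 1140} = \frac{1}{-369569} = - \frac{1}{369569}$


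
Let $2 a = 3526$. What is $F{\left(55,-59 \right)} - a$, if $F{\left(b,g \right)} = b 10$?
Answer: $-1213$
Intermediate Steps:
$a = 1763$ ($a = \frac{1}{2} \cdot 3526 = 1763$)
$F{\left(b,g \right)} = 10 b$
$F{\left(55,-59 \right)} - a = 10 \cdot 55 - 1763 = 550 - 1763 = -1213$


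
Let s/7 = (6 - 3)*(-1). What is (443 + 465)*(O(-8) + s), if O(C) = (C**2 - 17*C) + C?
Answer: 155268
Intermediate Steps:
s = -21 (s = 7*((6 - 3)*(-1)) = 7*(3*(-1)) = 7*(-3) = -21)
O(C) = C**2 - 16*C
(443 + 465)*(O(-8) + s) = (443 + 465)*(-8*(-16 - 8) - 21) = 908*(-8*(-24) - 21) = 908*(192 - 21) = 908*171 = 155268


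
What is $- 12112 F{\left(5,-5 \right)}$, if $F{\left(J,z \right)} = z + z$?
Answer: $121120$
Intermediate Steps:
$F{\left(J,z \right)} = 2 z$
$- 12112 F{\left(5,-5 \right)} = - 12112 \cdot 2 \left(-5\right) = \left(-12112\right) \left(-10\right) = 121120$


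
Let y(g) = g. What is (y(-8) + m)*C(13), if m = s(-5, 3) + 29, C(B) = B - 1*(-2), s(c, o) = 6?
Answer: 405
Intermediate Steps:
C(B) = 2 + B (C(B) = B + 2 = 2 + B)
m = 35 (m = 6 + 29 = 35)
(y(-8) + m)*C(13) = (-8 + 35)*(2 + 13) = 27*15 = 405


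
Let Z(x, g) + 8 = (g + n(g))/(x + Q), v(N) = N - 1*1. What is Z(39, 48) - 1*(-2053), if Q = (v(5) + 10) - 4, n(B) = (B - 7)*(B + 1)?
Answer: 102262/49 ≈ 2087.0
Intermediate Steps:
v(N) = -1 + N (v(N) = N - 1 = -1 + N)
n(B) = (1 + B)*(-7 + B) (n(B) = (-7 + B)*(1 + B) = (1 + B)*(-7 + B))
Q = 10 (Q = ((-1 + 5) + 10) - 4 = (4 + 10) - 4 = 14 - 4 = 10)
Z(x, g) = -8 + (-7 + g² - 5*g)/(10 + x) (Z(x, g) = -8 + (g + (-7 + g² - 6*g))/(x + 10) = -8 + (-7 + g² - 5*g)/(10 + x))
Z(39, 48) - 1*(-2053) = (-87 + 48² - 8*39 - 5*48)/(10 + 39) - 1*(-2053) = (-87 + 2304 - 312 - 240)/49 + 2053 = (1/49)*1665 + 2053 = 1665/49 + 2053 = 102262/49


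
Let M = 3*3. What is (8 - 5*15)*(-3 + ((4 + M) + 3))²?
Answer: -11323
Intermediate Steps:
M = 9
(8 - 5*15)*(-3 + ((4 + M) + 3))² = (8 - 5*15)*(-3 + ((4 + 9) + 3))² = (8 - 75)*(-3 + (13 + 3))² = -67*(-3 + 16)² = -67*13² = -67*169 = -11323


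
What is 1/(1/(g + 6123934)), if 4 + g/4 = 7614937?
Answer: 36583666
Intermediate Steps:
g = 30459732 (g = -16 + 4*7614937 = -16 + 30459748 = 30459732)
1/(1/(g + 6123934)) = 1/(1/(30459732 + 6123934)) = 1/(1/36583666) = 36583666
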